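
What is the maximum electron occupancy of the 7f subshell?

14

A subshell with l = 3 has 2l+1 = 7 orbitals, each holding 2 electrons (spin ±1/2), so 7 × 2 = 14.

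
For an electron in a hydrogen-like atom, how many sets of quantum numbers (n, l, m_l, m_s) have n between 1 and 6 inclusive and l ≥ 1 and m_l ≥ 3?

20

Go shell by shell, enumerating (l, m_l) with l ≥ 1 and m_l ≥ 3:
n=4 → 1; n=5 → 3; n=6 → 6.
Orbitals: 1 + 3 + 6 = 10. Including both spin states (m_s = ±1/2) gives 2 × 10 = 20 states.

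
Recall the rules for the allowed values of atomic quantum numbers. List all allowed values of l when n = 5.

0, 1, 2, 3, 4

l is an integer with 0 ≤ l ≤ n−1, so for n = 5: l = 0, 1, 2, 3, 4.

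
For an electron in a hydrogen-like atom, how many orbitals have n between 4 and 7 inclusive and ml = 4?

6

Treat each shell separately and count matching orbitals:
n=5 → 1; n=6 → 2; n=7 → 3.
Total orbitals: 1 + 2 + 3 = 6.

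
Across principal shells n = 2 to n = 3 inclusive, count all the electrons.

26

Shell n has n² orbitals: 2²=4 + 3²=9 = 13 orbitals.
Two spin states per orbital: 2 × 13 = 26 electrons.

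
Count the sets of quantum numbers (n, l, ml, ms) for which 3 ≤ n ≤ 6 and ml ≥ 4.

8

Work shell by shell — for each n, count the (l, ml) pairs that satisfy ml ≥ 4:
n=5 → 1; n=6 → 3.
Orbitals: 1 + 3 = 4. Including both spin states (ms = ±1/2) gives 2 × 4 = 8 states.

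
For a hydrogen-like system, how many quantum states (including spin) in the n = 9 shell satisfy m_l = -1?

Go through l = 0, …, 8 (the values permitted for n = 9).
The (l, m_l) pairs meeting m_l = -1 give: l=1 → 1; l=2 → 1; l=3 → 1; l=4 → 1; l=5 → 1; l=6 → 1; l=7 → 1; l=8 → 1.
Orbitals: 1 + 1 + 1 + 1 + 1 + 1 + 1 + 1 = 8. Each orbital carries two spin states, so 8 × 2 = 16 states.

16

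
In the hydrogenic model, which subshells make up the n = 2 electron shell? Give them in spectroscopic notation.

2s, 2p

For n = 2, ℓ runs from 0 to 1. In spectroscopic notation ℓ = 0,1,2,… ↔ s,p,d,f,g,h,i, so the subshells are 2s, 2p.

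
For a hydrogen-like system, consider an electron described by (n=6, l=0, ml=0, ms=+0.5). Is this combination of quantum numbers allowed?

n = 6 is a positive integer. l = 0 satisfies 0 ≤ l ≤ n−1 = 5. ml = 0 lies in the range −l … +l (here 0). ms = +1/2 is one of ±1/2.
All four constraints are satisfied.

Valid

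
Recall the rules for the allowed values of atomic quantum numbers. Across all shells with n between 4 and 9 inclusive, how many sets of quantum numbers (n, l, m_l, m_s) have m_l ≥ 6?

20

Count contributing orbitals for each principal shell:
n=7 → 1; n=8 → 3; n=9 → 6.
Orbitals: 1 + 3 + 6 = 10. Including both spin states (m_s = ±1/2) gives 2 × 10 = 20 states.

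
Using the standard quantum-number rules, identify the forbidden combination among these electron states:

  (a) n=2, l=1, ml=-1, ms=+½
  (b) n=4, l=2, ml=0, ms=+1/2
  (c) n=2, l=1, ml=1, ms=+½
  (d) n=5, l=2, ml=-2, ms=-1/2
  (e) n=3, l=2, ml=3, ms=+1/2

(e) has |ml| = 3 > l = 2, violating −l ≤ ml ≤ l.
The remaining sets (a), (b), (c), (d) satisfy all four rules.

(e)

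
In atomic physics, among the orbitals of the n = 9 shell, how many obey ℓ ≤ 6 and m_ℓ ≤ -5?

The n = 9 shell has ℓ = 0 through 8; check each.
Per ℓ-value: ℓ=5 → 1; ℓ=6 → 2.
Total orbitals: 1 + 2 = 3.

3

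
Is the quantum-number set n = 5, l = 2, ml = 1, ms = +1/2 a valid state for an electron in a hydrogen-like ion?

Yes

n = 5 is a positive integer. l = 2 satisfies 0 ≤ l ≤ n−1 = 4. ml = 1 lies in the range −l … +l (here −2 … 2). ms = +1/2 is one of ±1/2.
All four constraints are satisfied.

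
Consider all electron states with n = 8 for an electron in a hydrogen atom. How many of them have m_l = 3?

The (l, m_l) pairs meeting m_l = 3 give: l=3 → 1; l=4 → 1; l=5 → 1; l=6 → 1; l=7 → 1.
Orbitals: 1 + 1 + 1 + 1 + 1 = 5. Each orbital carries two spin states, so 5 × 2 = 10 states.

10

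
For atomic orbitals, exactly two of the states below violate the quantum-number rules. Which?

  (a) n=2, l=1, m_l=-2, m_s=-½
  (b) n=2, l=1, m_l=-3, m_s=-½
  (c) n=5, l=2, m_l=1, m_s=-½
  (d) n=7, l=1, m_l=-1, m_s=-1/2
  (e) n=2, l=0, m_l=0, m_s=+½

(a) and (b)

(a) has |m_l| = 2 > l = 1, violating −l ≤ m_l ≤ l.
(b) has |m_l| = 3 > l = 1, violating −l ≤ m_l ≤ l.
The remaining sets (c), (d), (e) satisfy all four rules.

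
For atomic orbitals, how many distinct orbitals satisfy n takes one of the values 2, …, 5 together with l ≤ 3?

45

For each n in the range, tally the orbitals obeying l ≤ 3:
n=2 → 4; n=3 → 9; n=4 → 16; n=5 → 16.
Total orbitals: 4 + 9 + 16 + 16 = 45.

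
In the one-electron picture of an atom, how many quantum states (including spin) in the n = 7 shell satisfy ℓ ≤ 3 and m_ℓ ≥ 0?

With n = 7 the allowed ℓ are 0, 1, …, 6.
Per ℓ-value: ℓ=0 → 1; ℓ=1 → 2; ℓ=2 → 3; ℓ=3 → 4.
Orbitals: 1 + 2 + 3 + 4 = 10. Each orbital carries two spin states, so 10 × 2 = 20 states.

20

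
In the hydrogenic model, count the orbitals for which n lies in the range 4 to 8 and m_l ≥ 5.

10

Go shell by shell, enumerating (l, m_l) with m_l ≥ 5:
n=6 → 1; n=7 → 3; n=8 → 6.
Total orbitals: 1 + 3 + 6 = 10.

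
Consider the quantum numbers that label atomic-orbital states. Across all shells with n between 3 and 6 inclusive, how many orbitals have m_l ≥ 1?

Per-shell orbital counts meeting the constraint:
n=3 → 3; n=4 → 6; n=5 → 10; n=6 → 15.
Total orbitals: 3 + 6 + 10 + 15 = 34.

34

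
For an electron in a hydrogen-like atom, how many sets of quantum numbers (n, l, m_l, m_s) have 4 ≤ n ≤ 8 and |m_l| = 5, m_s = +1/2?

Count contributing orbitals for each principal shell:
n=6 → 2; n=7 → 4; n=8 → 6.
Orbitals: 2 + 4 + 6 = 12. With m_s fixed to +1/2 there is one state per orbital, so 12 states.

12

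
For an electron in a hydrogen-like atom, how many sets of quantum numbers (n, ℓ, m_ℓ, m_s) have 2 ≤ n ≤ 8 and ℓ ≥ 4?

Count contributing orbitals for each principal shell:
n=5 → 9; n=6 → 20; n=7 → 33; n=8 → 48.
Orbitals: 9 + 20 + 33 + 48 = 110. Including both spin states (m_s = ±1/2) gives 2 × 110 = 220 states.

220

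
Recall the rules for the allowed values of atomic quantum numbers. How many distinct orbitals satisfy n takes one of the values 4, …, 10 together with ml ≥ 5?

35

Treat each shell separately and count matching orbitals:
n=6 → 1; n=7 → 3; n=8 → 6; n=9 → 10; n=10 → 15.
Total orbitals: 1 + 3 + 6 + 10 + 15 = 35.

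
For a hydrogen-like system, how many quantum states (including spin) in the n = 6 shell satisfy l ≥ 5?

22

With n = 6 the allowed l are 0, 1, …, 5.
Orbitals with l ≥ 5, by l: l=5 → 11.
Orbitals: 11. Each orbital carries two spin states, so 11 × 2 = 22 states.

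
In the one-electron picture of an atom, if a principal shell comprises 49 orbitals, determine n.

n = 7

n² = 49 ⇒ n = 7.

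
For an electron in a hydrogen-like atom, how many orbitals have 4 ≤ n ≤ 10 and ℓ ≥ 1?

364

Go shell by shell, enumerating (ℓ, m_ℓ) with ℓ ≥ 1:
n=4 → 15; n=5 → 24; n=6 → 35; n=7 → 48; n=8 → 63; n=9 → 80; n=10 → 99.
Total orbitals: 15 + 24 + 35 + 48 + 63 + 80 + 99 = 364.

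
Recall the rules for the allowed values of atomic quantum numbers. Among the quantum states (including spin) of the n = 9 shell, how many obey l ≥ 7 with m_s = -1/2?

For n = 9, l ranges over 0 … 8.
Orbitals with l ≥ 7, by l: l=7 → 15; l=8 → 17.
Orbitals: 15 + 17 = 32. With m_s fixed to a single value there is one state per orbital, giving 32 states.

32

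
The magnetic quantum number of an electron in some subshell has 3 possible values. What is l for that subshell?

l = 1

ml ranges over 2l+1 integers, so 2l+1 = 3 ⇒ l = 1.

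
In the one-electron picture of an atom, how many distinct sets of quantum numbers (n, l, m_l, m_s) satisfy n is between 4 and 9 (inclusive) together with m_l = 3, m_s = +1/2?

21

Treat each shell separately and count matching orbitals:
n=4 → 1; n=5 → 2; n=6 → 3; n=7 → 4; n=8 → 5; n=9 → 6.
Orbitals: 1 + 2 + 3 + 4 + 5 + 6 = 21. With m_s fixed to +1/2 there is one state per orbital, so 21 states.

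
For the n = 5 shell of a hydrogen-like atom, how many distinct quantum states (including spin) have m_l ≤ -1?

Orbitals with m_l ≤ -1, by l: l=1 → 1; l=2 → 2; l=3 → 3; l=4 → 4.
Orbitals: 1 + 2 + 3 + 4 = 10. Each orbital carries two spin states, so 10 × 2 = 20 states.

20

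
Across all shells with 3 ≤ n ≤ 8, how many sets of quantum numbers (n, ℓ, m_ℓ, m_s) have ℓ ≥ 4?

For each n in the range, tally the orbitals obeying ℓ ≥ 4:
n=5 → 9; n=6 → 20; n=7 → 33; n=8 → 48.
Orbitals: 9 + 20 + 33 + 48 = 110. Including both spin states (m_s = ±1/2) gives 2 × 110 = 220 states.

220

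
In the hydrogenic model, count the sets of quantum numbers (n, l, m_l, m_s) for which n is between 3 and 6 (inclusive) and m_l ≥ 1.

68

Work shell by shell — for each n, count the (l, m_l) pairs that satisfy m_l ≥ 1:
n=3 → 3; n=4 → 6; n=5 → 10; n=6 → 15.
Orbitals: 3 + 6 + 10 + 15 = 34. Including both spin states (m_s = ±1/2) gives 2 × 34 = 68 states.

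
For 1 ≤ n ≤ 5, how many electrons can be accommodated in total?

Total orbitals = 1² + 2² + 3² + 4² + 5² = 55. Doubling for spin gives 110 electrons.

110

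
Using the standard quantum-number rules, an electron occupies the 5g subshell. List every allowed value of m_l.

The 5g subshell has l = 4, and m_l takes every integer from −l to +l. With l = 4 that gives the 9 values -4, -3, -2, -1, 0, 1, 2, 3, 4.

-4, -3, -2, -1, 0, 1, 2, 3, 4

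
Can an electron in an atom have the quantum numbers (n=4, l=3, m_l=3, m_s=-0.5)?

n = 4 is a positive integer. l = 3 satisfies 0 ≤ l ≤ n−1 = 3. m_l = 3 lies in the range −l … +l (here −3 … 3). m_s = -1/2 is one of ±1/2.
All four constraints are satisfied.

Yes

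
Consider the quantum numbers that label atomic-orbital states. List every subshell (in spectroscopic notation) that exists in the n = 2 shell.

For n = 2, l runs from 0 to 1. In spectroscopic notation l = 0,1,2,… ↔ s,p,d,f,g,h,i, so the subshells are 2s, 2p.

2s, 2p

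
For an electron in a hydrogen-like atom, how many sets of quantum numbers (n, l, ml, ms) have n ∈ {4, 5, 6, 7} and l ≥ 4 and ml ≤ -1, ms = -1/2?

28

Treat each shell separately and count matching orbitals:
n=5 → 4; n=6 → 9; n=7 → 15.
Orbitals: 4 + 9 + 15 = 28. With ms fixed to -1/2 there is one state per orbital, so 28 states.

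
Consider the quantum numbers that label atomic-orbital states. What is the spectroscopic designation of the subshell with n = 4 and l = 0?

4s

l = 0 corresponds to the letter 's', so the subshell is 4s.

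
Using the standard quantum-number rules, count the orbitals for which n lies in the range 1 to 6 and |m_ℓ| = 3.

12

Go shell by shell, enumerating (ℓ, m_ℓ) with |m_ℓ| = 3:
n=4 → 2; n=5 → 4; n=6 → 6.
Total orbitals: 2 + 4 + 6 = 12.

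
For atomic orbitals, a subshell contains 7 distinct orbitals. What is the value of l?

l = 3

2l+1 = 7 gives l = 3.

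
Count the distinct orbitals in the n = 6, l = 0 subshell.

A subshell has 2l+1 orbitals; with l = 0, that's 1.

1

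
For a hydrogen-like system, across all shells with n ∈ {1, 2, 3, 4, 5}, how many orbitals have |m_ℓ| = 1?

20

Treat each shell separately and count matching orbitals:
n=2 → 2; n=3 → 4; n=4 → 6; n=5 → 8.
Total orbitals: 2 + 4 + 6 + 8 = 20.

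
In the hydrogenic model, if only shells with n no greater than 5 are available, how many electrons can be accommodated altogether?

110

Total orbitals = 1² + 2² + 3² + 4² + 5² = 55. Doubling for spin gives 110 electrons.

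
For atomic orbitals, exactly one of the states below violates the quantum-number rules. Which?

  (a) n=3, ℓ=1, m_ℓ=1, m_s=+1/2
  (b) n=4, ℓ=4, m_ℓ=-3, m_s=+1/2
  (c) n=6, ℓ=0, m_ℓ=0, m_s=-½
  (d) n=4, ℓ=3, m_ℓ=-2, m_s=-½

(b) has ℓ = 4 ≥ n = 4, violating 0 ≤ ℓ ≤ n−1.
The remaining sets (a), (c), (d) satisfy all four rules.

(b)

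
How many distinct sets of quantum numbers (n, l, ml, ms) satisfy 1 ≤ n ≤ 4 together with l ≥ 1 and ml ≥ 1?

20

Work shell by shell — for each n, count the (l, ml) pairs that satisfy l ≥ 1 and ml ≥ 1:
n=2 → 1; n=3 → 3; n=4 → 6.
Orbitals: 1 + 3 + 6 = 10. Including both spin states (ms = ±1/2) gives 2 × 10 = 20 states.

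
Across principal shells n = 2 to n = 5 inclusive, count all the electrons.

108

Shell n has n² orbitals: 2²=4 + 3²=9 + 4²=16 + 5²=25 = 54 orbitals.
Two spin states per orbital: 2 × 54 = 108 electrons.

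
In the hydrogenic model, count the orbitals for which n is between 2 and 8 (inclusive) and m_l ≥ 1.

Per-shell orbital counts meeting the constraint:
n=2 → 1; n=3 → 3; n=4 → 6; n=5 → 10; n=6 → 15; n=7 → 21; n=8 → 28.
Total orbitals: 1 + 3 + 6 + 10 + 15 + 21 + 28 = 84.

84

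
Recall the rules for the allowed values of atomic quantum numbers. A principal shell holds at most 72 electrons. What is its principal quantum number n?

2n² = 72 ⇒ n² = 36 ⇒ n = 6.

n = 6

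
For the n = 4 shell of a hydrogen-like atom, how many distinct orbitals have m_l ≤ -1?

6

The n = 4 shell has l = 0 through 3; check each.
Orbitals with m_l ≤ -1, by l: l=1 → 1; l=2 → 2; l=3 → 3.
Total orbitals: 1 + 2 + 3 = 6.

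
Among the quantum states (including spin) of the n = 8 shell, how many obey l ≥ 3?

110

For n = 8, l ranges over 0 … 7.
Orbitals with l ≥ 3, by l: l=3 → 7; l=4 → 9; l=5 → 11; l=6 → 13; l=7 → 15.
Orbitals: 7 + 9 + 11 + 13 + 15 = 55. Each orbital carries two spin states, so 55 × 2 = 110 states.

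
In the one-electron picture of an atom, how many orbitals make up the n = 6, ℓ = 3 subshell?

A subshell has 2ℓ+1 orbitals; with ℓ = 3, that's 7.

7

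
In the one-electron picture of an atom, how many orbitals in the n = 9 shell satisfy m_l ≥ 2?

Go through l = 0, …, 8 (the values permitted for n = 9).
Per l-value: l=2 → 1; l=3 → 2; l=4 → 3; l=5 → 4; l=6 → 5; l=7 → 6; l=8 → 7.
Total orbitals: 1 + 2 + 3 + 4 + 5 + 6 + 7 = 28.

28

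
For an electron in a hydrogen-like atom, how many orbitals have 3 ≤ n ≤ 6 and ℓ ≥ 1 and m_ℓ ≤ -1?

Treat each shell separately and count matching orbitals:
n=3 → 3; n=4 → 6; n=5 → 10; n=6 → 15.
Total orbitals: 3 + 6 + 10 + 15 = 34.

34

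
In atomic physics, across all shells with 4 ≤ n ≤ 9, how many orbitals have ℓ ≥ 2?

For each n in the range, tally the orbitals obeying ℓ ≥ 2:
n=4 → 12; n=5 → 21; n=6 → 32; n=7 → 45; n=8 → 60; n=9 → 77.
Total orbitals: 12 + 21 + 32 + 45 + 60 + 77 = 247.

247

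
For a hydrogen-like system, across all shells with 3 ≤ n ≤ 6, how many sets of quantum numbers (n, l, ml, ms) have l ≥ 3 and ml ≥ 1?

44

For each n in the range, tally the orbitals obeying l ≥ 3 and ml ≥ 1:
n=4 → 3; n=5 → 7; n=6 → 12.
Orbitals: 3 + 7 + 12 = 22. Including both spin states (ms = ±1/2) gives 2 × 22 = 44 states.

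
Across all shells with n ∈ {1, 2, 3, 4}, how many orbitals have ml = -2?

Count contributing orbitals for each principal shell:
n=3 → 1; n=4 → 2.
Total orbitals: 1 + 2 = 3.

3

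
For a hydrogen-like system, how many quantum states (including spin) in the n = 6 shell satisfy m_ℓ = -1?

With n = 6 the allowed ℓ are 0, 1, …, 5.
Orbitals with m_ℓ = -1, by ℓ: ℓ=1 → 1; ℓ=2 → 1; ℓ=3 → 1; ℓ=4 → 1; ℓ=5 → 1.
Orbitals: 1 + 1 + 1 + 1 + 1 = 5. Each orbital carries two spin states, so 5 × 2 = 10 states.

10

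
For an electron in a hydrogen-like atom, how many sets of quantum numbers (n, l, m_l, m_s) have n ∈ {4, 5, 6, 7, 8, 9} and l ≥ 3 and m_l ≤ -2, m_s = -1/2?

Per-shell orbital counts meeting the constraint:
n=4 → 2; n=5 → 5; n=6 → 9; n=7 → 14; n=8 → 20; n=9 → 27.
Orbitals: 2 + 5 + 9 + 14 + 20 + 27 = 77. With m_s fixed to -1/2 there is one state per orbital, so 77 states.

77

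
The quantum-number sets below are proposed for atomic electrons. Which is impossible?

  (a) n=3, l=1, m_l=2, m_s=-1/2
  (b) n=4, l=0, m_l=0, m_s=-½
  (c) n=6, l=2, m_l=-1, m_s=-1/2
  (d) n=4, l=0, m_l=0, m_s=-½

(a)

(a) has |m_l| = 2 > l = 1, violating −l ≤ m_l ≤ l.
The remaining sets (b), (c), (d) satisfy all four rules.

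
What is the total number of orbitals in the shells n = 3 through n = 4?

25

Shell n has n² orbitals: 3²=9 + 4²=16 = 25 orbitals.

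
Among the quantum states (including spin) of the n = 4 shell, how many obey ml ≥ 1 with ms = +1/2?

6

With n = 4 the allowed l are 0, 1, …, 3.
The (l, ml) pairs meeting ml ≥ 1 give: l=1 → 1; l=2 → 2; l=3 → 3.
Orbitals: 1 + 2 + 3 = 6. With ms fixed to a single value there is one state per orbital, giving 6 states.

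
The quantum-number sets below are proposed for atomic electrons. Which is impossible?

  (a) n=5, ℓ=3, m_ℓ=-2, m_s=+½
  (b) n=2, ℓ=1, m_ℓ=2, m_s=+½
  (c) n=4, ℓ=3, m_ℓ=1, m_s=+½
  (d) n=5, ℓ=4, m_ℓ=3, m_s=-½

(b)

(b) has |m_ℓ| = 2 > ℓ = 1, violating −ℓ ≤ m_ℓ ≤ ℓ.
The remaining sets (a), (c), (d) satisfy all four rules.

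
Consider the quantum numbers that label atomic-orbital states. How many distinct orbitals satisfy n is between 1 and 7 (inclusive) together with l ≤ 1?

Go shell by shell, enumerating (l, m_l) with l ≤ 1:
n=1 → 1; n=2 → 4; n=3 → 4; n=4 → 4; n=5 → 4; n=6 → 4; n=7 → 4.
Total orbitals: 1 + 4 + 4 + 4 + 4 + 4 + 4 = 25.

25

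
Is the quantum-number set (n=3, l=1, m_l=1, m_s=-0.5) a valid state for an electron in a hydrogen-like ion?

n = 3 is a positive integer. l = 1 satisfies 0 ≤ l ≤ n−1 = 2. m_l = 1 lies in the range −l … +l (here −1 … 1). m_s = -1/2 is one of ±1/2.
All four constraints are satisfied.

Yes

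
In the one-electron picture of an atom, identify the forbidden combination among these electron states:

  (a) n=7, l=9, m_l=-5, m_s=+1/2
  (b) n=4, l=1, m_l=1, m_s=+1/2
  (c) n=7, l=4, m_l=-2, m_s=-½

(a) has l = 9 ≥ n = 7, violating 0 ≤ l ≤ n−1.
The remaining sets (b), (c) satisfy all four rules.

(a)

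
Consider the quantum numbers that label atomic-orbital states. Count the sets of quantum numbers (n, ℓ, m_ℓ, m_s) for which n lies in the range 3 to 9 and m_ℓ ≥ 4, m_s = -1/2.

35

For each n in the range, tally the orbitals obeying m_ℓ ≥ 4:
n=5 → 1; n=6 → 3; n=7 → 6; n=8 → 10; n=9 → 15.
Orbitals: 1 + 3 + 6 + 10 + 15 = 35. With m_s fixed to -1/2 there is one state per orbital, so 35 states.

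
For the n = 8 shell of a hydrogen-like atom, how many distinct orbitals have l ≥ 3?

55

The n = 8 shell has l = 0 through 7; check each.
The (l, m_l) pairs meeting l ≥ 3 give: l=3 → 7; l=4 → 9; l=5 → 11; l=6 → 13; l=7 → 15.
Total orbitals: 7 + 9 + 11 + 13 + 15 = 55.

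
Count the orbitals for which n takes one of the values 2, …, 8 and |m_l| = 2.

Treat each shell separately and count matching orbitals:
n=3 → 2; n=4 → 4; n=5 → 6; n=6 → 8; n=7 → 10; n=8 → 12.
Total orbitals: 2 + 4 + 6 + 8 + 10 + 12 = 42.

42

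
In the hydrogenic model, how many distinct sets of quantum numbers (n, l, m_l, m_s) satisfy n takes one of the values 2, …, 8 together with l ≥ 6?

82

Per-shell orbital counts meeting the constraint:
n=7 → 13; n=8 → 28.
Orbitals: 13 + 28 = 41. Including both spin states (m_s = ±1/2) gives 2 × 41 = 82 states.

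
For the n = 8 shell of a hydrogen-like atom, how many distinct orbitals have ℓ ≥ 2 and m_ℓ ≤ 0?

33

Go through ℓ = 0, …, 7 (the values permitted for n = 8).
Contributions: ℓ=2 → 3; ℓ=3 → 4; ℓ=4 → 5; ℓ=5 → 6; ℓ=6 → 7; ℓ=7 → 8.
Total orbitals: 3 + 4 + 5 + 6 + 7 + 8 = 33.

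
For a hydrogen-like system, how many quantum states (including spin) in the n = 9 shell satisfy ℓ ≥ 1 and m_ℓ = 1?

16

The n = 9 shell has ℓ = 0 through 8; check each.
Contributions: ℓ=1 → 1; ℓ=2 → 1; ℓ=3 → 1; ℓ=4 → 1; ℓ=5 → 1; ℓ=6 → 1; ℓ=7 → 1; ℓ=8 → 1.
Orbitals: 1 + 1 + 1 + 1 + 1 + 1 + 1 + 1 = 8. Each orbital carries two spin states, so 8 × 2 = 16 states.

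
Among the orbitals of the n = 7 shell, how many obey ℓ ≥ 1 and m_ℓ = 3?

Go through ℓ = 0, …, 6 (the values permitted for n = 7).
Contributions: ℓ=3 → 1; ℓ=4 → 1; ℓ=5 → 1; ℓ=6 → 1.
Total orbitals: 1 + 1 + 1 + 1 = 4.

4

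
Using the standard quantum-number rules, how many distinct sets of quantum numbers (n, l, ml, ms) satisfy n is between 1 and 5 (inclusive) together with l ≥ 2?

76

Treat each shell separately and count matching orbitals:
n=3 → 5; n=4 → 12; n=5 → 21.
Orbitals: 5 + 12 + 21 = 38. Including both spin states (ms = ±1/2) gives 2 × 38 = 76 states.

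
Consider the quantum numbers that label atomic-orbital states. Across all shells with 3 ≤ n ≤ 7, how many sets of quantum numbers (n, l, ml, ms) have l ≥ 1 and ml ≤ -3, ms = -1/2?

20

Treat each shell separately and count matching orbitals:
n=4 → 1; n=5 → 3; n=6 → 6; n=7 → 10.
Orbitals: 1 + 3 + 6 + 10 = 20. With ms fixed to -1/2 there is one state per orbital, so 20 states.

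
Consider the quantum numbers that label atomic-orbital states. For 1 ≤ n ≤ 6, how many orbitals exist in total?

91

Total orbitals = 1² + 2² + 3² + 4² + 5² + 6² = 91.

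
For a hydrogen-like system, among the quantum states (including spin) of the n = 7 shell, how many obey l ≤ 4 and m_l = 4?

2

Go through l = 0, …, 6 (the values permitted for n = 7).
Orbitals with l ≤ 4 and m_l = 4, by l: l=4 → 1.
Orbitals: 1. Each orbital carries two spin states, so 1 × 2 = 2 states.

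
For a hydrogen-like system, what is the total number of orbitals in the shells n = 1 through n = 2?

5

Shell n has n² orbitals: 1²=1 + 2²=4 = 5 orbitals.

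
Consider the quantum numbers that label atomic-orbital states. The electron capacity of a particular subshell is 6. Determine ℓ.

2(2ℓ+1) = 6 ⇒ 2ℓ+1 = 3 ⇒ ℓ = 1.

ℓ = 1 (p)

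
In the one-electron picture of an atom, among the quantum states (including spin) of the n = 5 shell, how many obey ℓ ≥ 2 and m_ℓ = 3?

4

With n = 5 the allowed ℓ are 0, 1, …, 4.
The (ℓ, m_ℓ) pairs meeting ℓ ≥ 2 and m_ℓ = 3 give: ℓ=3 → 1; ℓ=4 → 1.
Orbitals: 1 + 1 = 2. Each orbital carries two spin states, so 2 × 2 = 4 states.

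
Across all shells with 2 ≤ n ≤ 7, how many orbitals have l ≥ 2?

Count contributing orbitals for each principal shell:
n=3 → 5; n=4 → 12; n=5 → 21; n=6 → 32; n=7 → 45.
Total orbitals: 5 + 12 + 21 + 32 + 45 = 115.

115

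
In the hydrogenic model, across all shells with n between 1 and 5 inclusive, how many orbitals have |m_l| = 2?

12

For each n in the range, tally the orbitals obeying |m_l| = 2:
n=3 → 2; n=4 → 4; n=5 → 6.
Total orbitals: 2 + 4 + 6 = 12.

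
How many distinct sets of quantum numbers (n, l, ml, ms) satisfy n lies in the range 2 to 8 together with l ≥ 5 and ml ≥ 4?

32

Per-shell orbital counts meeting the constraint:
n=6 → 2; n=7 → 5; n=8 → 9.
Orbitals: 2 + 5 + 9 = 16. Including both spin states (ms = ±1/2) gives 2 × 16 = 32 states.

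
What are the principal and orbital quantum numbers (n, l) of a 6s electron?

The leading integer gives n = 6; the letter 's' means l = 0.

n = 6, l = 0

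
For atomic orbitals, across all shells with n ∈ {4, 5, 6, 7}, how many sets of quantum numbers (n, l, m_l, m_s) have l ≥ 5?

Treat each shell separately and count matching orbitals:
n=6 → 11; n=7 → 24.
Orbitals: 11 + 24 = 35. Including both spin states (m_s = ±1/2) gives 2 × 35 = 70 states.

70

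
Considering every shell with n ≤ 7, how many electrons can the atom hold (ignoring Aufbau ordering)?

Total orbitals = 1² + 2² + 3² + 4² + 5² + 6² + 7² = 140. Doubling for spin gives 280 electrons.

280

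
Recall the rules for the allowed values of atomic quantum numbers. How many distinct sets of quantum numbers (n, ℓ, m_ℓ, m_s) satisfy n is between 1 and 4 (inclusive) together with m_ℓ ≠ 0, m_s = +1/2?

20

Per-shell orbital counts meeting the constraint:
n=2 → 2; n=3 → 6; n=4 → 12.
Orbitals: 2 + 6 + 12 = 20. With m_s fixed to +1/2 there is one state per orbital, so 20 states.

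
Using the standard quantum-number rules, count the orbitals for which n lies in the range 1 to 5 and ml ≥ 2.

Count contributing orbitals for each principal shell:
n=3 → 1; n=4 → 3; n=5 → 6.
Total orbitals: 1 + 3 + 6 = 10.

10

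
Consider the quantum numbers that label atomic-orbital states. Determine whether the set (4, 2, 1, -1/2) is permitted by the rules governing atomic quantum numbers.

n = 4 is a positive integer. ℓ = 2 satisfies 0 ≤ ℓ ≤ n−1 = 3. m_ℓ = 1 lies in the range −ℓ … +ℓ (here −2 … 2). m_s = -1/2 is one of ±1/2.
All four constraints are satisfied.

Yes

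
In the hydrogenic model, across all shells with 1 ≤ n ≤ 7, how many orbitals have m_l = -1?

21

Count contributing orbitals for each principal shell:
n=2 → 1; n=3 → 2; n=4 → 3; n=5 → 4; n=6 → 5; n=7 → 6.
Total orbitals: 1 + 2 + 3 + 4 + 5 + 6 = 21.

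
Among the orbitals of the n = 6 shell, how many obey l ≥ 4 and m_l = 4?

2

For n = 6, l ranges over 0 … 5.
Per l-value: l=4 → 1; l=5 → 1.
Total orbitals: 1 + 1 = 2.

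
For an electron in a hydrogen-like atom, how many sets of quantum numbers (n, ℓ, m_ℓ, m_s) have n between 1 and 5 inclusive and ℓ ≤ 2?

64

Count contributing orbitals for each principal shell:
n=1 → 1; n=2 → 4; n=3 → 9; n=4 → 9; n=5 → 9.
Orbitals: 1 + 4 + 9 + 9 + 9 = 32. Including both spin states (m_s = ±1/2) gives 2 × 32 = 64 states.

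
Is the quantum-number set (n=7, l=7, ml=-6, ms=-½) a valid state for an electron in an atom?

No

The orbital quantum number must satisfy 0 ≤ l ≤ n−1. With n = 7 the allowed l values are 0, 1, 2, 3, 4, 5, 6, so l = 7 is out of range.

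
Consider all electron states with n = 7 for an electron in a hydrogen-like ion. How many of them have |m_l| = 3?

16

Go through l = 0, …, 6 (the values permitted for n = 7).
Contributions: l=3 → 2; l=4 → 2; l=5 → 2; l=6 → 2.
Orbitals: 2 + 2 + 2 + 2 = 8. Each orbital carries two spin states, so 8 × 2 = 16 states.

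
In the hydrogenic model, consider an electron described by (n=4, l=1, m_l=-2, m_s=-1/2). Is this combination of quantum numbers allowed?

Not allowed

The magnetic quantum number must satisfy −l ≤ m_l ≤ l. With l = 1, m_l can only be -1, 0, 1, so m_l = -2 is forbidden.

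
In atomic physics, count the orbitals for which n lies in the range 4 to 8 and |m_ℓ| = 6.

6

Treat each shell separately and count matching orbitals:
n=7 → 2; n=8 → 4.
Total orbitals: 2 + 4 = 6.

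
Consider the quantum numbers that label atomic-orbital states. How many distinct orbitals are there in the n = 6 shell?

36

The n = 6 shell contains n² = 6² = 36 orbitals.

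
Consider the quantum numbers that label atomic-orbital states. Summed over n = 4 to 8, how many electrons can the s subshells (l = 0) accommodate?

An s subshell (l = 0) exists for every n ≥ 1, so shells n = 4, 5, 6, 7, 8 each contribute one — 5 subshells.
Since each s subshell holds 2(2·0+1) = 2 electrons, the total is 5 × 2 = 10.

10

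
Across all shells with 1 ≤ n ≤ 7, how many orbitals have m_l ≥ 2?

35

Treat each shell separately and count matching orbitals:
n=3 → 1; n=4 → 3; n=5 → 6; n=6 → 10; n=7 → 15.
Total orbitals: 1 + 3 + 6 + 10 + 15 = 35.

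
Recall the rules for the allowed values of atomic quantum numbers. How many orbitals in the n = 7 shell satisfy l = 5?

11

Go through l = 0, …, 6 (the values permitted for n = 7).
Orbitals with l = 5, by l: l=5 → 11.
Total orbitals: 11.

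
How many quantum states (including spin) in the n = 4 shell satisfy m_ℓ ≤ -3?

2

Go through ℓ = 0, …, 3 (the values permitted for n = 4).
Per ℓ-value: ℓ=3 → 1.
Orbitals: 1. Each orbital carries two spin states, so 1 × 2 = 2 states.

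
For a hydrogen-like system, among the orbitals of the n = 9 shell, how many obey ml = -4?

5

Go through l = 0, …, 8 (the values permitted for n = 9).
The (l, ml) pairs meeting ml = -4 give: l=4 → 1; l=5 → 1; l=6 → 1; l=7 → 1; l=8 → 1.
Total orbitals: 1 + 1 + 1 + 1 + 1 = 5.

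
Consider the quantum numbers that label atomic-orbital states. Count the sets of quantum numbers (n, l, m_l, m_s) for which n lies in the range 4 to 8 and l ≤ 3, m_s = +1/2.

Count contributing orbitals for each principal shell:
n=4 → 16; n=5 → 16; n=6 → 16; n=7 → 16; n=8 → 16.
Orbitals: 16 + 16 + 16 + 16 + 16 = 80. With m_s fixed to +1/2 there is one state per orbital, so 80 states.

80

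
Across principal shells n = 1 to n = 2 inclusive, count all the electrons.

Shell n has n² orbitals: 1²=1 + 2²=4 = 5 orbitals.
Two spin states per orbital: 2 × 5 = 10 electrons.

10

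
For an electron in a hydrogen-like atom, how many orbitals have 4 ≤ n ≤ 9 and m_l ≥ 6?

Go shell by shell, enumerating (l, m_l) with m_l ≥ 6:
n=7 → 1; n=8 → 3; n=9 → 6.
Total orbitals: 1 + 3 + 6 = 10.

10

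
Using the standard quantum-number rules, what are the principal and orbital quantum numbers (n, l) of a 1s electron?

The leading integer gives n = 1; the letter 's' means l = 0.

n = 1, l = 0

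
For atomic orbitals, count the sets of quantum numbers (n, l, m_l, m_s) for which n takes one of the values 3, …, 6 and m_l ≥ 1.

For each n in the range, tally the orbitals obeying m_l ≥ 1:
n=3 → 3; n=4 → 6; n=5 → 10; n=6 → 15.
Orbitals: 3 + 6 + 10 + 15 = 34. Including both spin states (m_s = ±1/2) gives 2 × 34 = 68 states.

68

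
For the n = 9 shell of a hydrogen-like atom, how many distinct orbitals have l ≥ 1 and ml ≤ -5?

Per l-value: l=5 → 1; l=6 → 2; l=7 → 3; l=8 → 4.
Total orbitals: 1 + 2 + 3 + 4 = 10.

10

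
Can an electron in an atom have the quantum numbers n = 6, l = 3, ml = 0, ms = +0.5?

n = 6 is a positive integer. l = 3 satisfies 0 ≤ l ≤ n−1 = 5. ml = 0 lies in the range −l … +l (here −3 … 3). ms = +1/2 is one of ±1/2.
All four constraints are satisfied.

Yes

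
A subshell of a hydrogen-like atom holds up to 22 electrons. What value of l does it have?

l = 5

2(2l+1) = 22 ⇒ 2l+1 = 11 ⇒ l = 5.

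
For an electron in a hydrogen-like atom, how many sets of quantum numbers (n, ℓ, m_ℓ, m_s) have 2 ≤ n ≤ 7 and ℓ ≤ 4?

208

For each n in the range, tally the orbitals obeying ℓ ≤ 4:
n=2 → 4; n=3 → 9; n=4 → 16; n=5 → 25; n=6 → 25; n=7 → 25.
Orbitals: 4 + 9 + 16 + 25 + 25 + 25 = 104. Including both spin states (m_s = ±1/2) gives 2 × 104 = 208 states.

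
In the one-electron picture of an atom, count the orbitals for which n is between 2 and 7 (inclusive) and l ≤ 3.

Treat each shell separately and count matching orbitals:
n=2 → 4; n=3 → 9; n=4 → 16; n=5 → 16; n=6 → 16; n=7 → 16.
Total orbitals: 4 + 9 + 16 + 16 + 16 + 16 = 77.

77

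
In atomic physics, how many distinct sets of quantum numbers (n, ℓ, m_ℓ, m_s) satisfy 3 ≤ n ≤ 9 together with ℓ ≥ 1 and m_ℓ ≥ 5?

40

Treat each shell separately and count matching orbitals:
n=6 → 1; n=7 → 3; n=8 → 6; n=9 → 10.
Orbitals: 1 + 3 + 6 + 10 = 20. Including both spin states (m_s = ±1/2) gives 2 × 20 = 40 states.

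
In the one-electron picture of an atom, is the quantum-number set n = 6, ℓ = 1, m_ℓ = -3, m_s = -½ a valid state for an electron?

The magnetic quantum number must satisfy −ℓ ≤ m_ℓ ≤ ℓ. With ℓ = 1, m_ℓ can only be -1, 0, 1, so m_ℓ = -3 is forbidden.

Not allowed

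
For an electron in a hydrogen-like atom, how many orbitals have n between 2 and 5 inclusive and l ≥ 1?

Work shell by shell — for each n, count the (l, m_l) pairs that satisfy l ≥ 1:
n=2 → 3; n=3 → 8; n=4 → 15; n=5 → 24.
Total orbitals: 3 + 8 + 15 + 24 = 50.

50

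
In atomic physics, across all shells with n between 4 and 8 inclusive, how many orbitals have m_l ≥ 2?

Go shell by shell, enumerating (l, m_l) with m_l ≥ 2:
n=4 → 3; n=5 → 6; n=6 → 10; n=7 → 15; n=8 → 21.
Total orbitals: 3 + 6 + 10 + 15 + 21 = 55.

55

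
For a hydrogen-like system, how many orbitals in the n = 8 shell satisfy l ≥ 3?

Per l-value: l=3 → 7; l=4 → 9; l=5 → 11; l=6 → 13; l=7 → 15.
Total orbitals: 7 + 9 + 11 + 13 + 15 = 55.

55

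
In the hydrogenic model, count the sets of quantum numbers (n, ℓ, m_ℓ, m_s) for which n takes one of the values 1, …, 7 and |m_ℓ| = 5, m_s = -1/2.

Per-shell orbital counts meeting the constraint:
n=6 → 2; n=7 → 4.
Orbitals: 2 + 4 = 6. With m_s fixed to -1/2 there is one state per orbital, so 6 states.

6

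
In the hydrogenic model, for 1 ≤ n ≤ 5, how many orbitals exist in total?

55

Total orbitals = 1² + 2² + 3² + 4² + 5² = 55.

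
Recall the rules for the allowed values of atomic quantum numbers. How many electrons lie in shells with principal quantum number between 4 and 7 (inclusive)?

Shell n has n² orbitals: 4²=16 + 5²=25 + 6²=36 + 7²=49 = 126 orbitals.
Two spin states per orbital: 2 × 126 = 252 electrons.

252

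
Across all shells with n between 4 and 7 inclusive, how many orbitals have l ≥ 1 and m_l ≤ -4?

10

For each n in the range, tally the orbitals obeying l ≥ 1 and m_l ≤ -4:
n=5 → 1; n=6 → 3; n=7 → 6.
Total orbitals: 1 + 3 + 6 = 10.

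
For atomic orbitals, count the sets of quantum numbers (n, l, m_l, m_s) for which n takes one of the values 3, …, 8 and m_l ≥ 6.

8

Go shell by shell, enumerating (l, m_l) with m_l ≥ 6:
n=7 → 1; n=8 → 3.
Orbitals: 1 + 3 = 4. Including both spin states (m_s = ±1/2) gives 2 × 4 = 8 states.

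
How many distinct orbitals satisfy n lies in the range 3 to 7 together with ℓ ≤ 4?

100

Per-shell orbital counts meeting the constraint:
n=3 → 9; n=4 → 16; n=5 → 25; n=6 → 25; n=7 → 25.
Total orbitals: 9 + 16 + 25 + 25 + 25 = 100.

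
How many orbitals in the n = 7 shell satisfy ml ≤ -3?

For n = 7, l ranges over 0 … 6.
Contributions: l=3 → 1; l=4 → 2; l=5 → 3; l=6 → 4.
Total orbitals: 1 + 2 + 3 + 4 = 10.

10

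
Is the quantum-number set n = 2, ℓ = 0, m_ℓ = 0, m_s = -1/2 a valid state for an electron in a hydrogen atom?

Valid

n = 2 is a positive integer. ℓ = 0 satisfies 0 ≤ ℓ ≤ n−1 = 1. m_ℓ = 0 lies in the range −ℓ … +ℓ (here 0). m_s = -1/2 is one of ±1/2.
All four constraints are satisfied.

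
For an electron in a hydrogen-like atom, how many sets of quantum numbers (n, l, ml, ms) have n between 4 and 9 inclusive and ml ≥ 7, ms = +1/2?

4

Work shell by shell — for each n, count the (l, ml) pairs that satisfy ml ≥ 7:
n=8 → 1; n=9 → 3.
Orbitals: 1 + 3 = 4. With ms fixed to +1/2 there is one state per orbital, so 4 states.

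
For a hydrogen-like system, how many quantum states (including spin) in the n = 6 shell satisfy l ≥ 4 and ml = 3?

With n = 6 the allowed l are 0, 1, …, 5.
Orbitals with l ≥ 4 and ml = 3, by l: l=4 → 1; l=5 → 1.
Orbitals: 1 + 1 = 2. Each orbital carries two spin states, so 2 × 2 = 4 states.

4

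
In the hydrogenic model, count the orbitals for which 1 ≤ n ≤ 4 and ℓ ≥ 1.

26

Treat each shell separately and count matching orbitals:
n=2 → 3; n=3 → 8; n=4 → 15.
Total orbitals: 3 + 8 + 15 = 26.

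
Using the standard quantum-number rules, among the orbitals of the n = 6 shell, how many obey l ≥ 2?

The n = 6 shell has l = 0 through 5; check each.
Per l-value: l=2 → 5; l=3 → 7; l=4 → 9; l=5 → 11.
Total orbitals: 5 + 7 + 9 + 11 = 32.

32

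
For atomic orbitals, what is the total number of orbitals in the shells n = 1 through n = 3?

14

Shell n has n² orbitals: 1²=1 + 2²=4 + 3²=9 = 14 orbitals.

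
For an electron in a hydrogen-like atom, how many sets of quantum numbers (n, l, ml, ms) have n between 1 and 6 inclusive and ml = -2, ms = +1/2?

10

Treat each shell separately and count matching orbitals:
n=3 → 1; n=4 → 2; n=5 → 3; n=6 → 4.
Orbitals: 1 + 2 + 3 + 4 = 10. With ms fixed to +1/2 there is one state per orbital, so 10 states.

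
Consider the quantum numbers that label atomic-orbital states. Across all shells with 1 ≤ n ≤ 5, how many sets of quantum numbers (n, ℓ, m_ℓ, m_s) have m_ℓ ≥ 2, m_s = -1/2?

Treat each shell separately and count matching orbitals:
n=3 → 1; n=4 → 3; n=5 → 6.
Orbitals: 1 + 3 + 6 = 10. With m_s fixed to -1/2 there is one state per orbital, so 10 states.

10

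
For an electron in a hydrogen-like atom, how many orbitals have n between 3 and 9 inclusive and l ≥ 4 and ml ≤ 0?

95

Count contributing orbitals for each principal shell:
n=5 → 5; n=6 → 11; n=7 → 18; n=8 → 26; n=9 → 35.
Total orbitals: 5 + 11 + 18 + 26 + 35 = 95.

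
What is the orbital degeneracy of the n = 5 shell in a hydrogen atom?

25

The n = 5 shell contains n² = 5² = 25 orbitals.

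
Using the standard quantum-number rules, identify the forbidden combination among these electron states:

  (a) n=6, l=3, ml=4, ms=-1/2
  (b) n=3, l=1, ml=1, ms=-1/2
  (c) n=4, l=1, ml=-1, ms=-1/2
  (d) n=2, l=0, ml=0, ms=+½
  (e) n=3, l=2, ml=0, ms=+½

(a) has |ml| = 4 > l = 3, violating −l ≤ ml ≤ l.
The remaining sets (b), (c), (d), (e) satisfy all four rules.

(a)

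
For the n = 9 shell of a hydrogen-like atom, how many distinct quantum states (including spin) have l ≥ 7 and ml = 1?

4

Orbitals with l ≥ 7 and ml = 1, by l: l=7 → 1; l=8 → 1.
Orbitals: 1 + 1 = 2. Each orbital carries two spin states, so 2 × 2 = 4 states.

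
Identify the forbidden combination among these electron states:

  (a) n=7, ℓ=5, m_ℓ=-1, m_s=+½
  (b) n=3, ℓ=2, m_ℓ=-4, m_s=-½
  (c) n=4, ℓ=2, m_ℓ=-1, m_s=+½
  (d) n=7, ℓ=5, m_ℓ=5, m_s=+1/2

(b) has |m_ℓ| = 4 > ℓ = 2, violating −ℓ ≤ m_ℓ ≤ ℓ.
The remaining sets (a), (c), (d) satisfy all four rules.

(b)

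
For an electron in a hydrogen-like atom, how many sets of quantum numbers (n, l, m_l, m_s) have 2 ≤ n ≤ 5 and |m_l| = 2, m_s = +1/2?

Treat each shell separately and count matching orbitals:
n=3 → 2; n=4 → 4; n=5 → 6.
Orbitals: 2 + 4 + 6 = 12. With m_s fixed to +1/2 there is one state per orbital, so 12 states.

12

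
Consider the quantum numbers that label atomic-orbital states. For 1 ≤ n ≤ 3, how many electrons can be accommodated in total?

28

Total orbitals = 1² + 2² + 3² = 14. Doubling for spin gives 28 electrons.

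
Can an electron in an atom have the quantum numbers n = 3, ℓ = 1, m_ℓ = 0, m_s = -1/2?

Valid

n = 3 is a positive integer. ℓ = 1 satisfies 0 ≤ ℓ ≤ n−1 = 2. m_ℓ = 0 lies in the range −ℓ … +ℓ (here −1 … 1). m_s = -1/2 is one of ±1/2.
All four constraints are satisfied.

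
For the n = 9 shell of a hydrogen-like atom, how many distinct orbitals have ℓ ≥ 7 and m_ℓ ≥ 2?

With n = 9 the allowed ℓ are 0, 1, …, 8.
Per ℓ-value: ℓ=7 → 6; ℓ=8 → 7.
Total orbitals: 6 + 7 = 13.

13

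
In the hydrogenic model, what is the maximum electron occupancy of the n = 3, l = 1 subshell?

6

A subshell with l = 1 has 2l+1 = 3 orbitals, each holding 2 electrons (spin ±1/2), so 3 × 2 = 6.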